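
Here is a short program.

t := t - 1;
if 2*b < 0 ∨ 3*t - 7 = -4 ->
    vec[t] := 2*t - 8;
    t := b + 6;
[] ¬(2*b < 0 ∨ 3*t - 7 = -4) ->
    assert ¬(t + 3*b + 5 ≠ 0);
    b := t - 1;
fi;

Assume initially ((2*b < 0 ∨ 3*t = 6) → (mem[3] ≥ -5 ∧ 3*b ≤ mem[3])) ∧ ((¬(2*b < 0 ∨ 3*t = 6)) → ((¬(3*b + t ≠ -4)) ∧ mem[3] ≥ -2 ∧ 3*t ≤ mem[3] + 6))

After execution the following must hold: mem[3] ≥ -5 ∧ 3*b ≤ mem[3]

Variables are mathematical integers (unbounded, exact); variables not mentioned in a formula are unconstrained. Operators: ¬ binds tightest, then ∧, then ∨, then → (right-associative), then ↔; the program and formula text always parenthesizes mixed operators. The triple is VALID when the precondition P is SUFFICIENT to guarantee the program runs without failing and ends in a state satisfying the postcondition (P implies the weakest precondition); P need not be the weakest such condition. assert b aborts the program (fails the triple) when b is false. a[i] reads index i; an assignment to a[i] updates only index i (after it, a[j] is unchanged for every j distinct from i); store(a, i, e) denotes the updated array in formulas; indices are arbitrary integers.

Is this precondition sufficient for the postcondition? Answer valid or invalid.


Working backward. After the program, mem[3] ≥ -5 ∧ 3*b ≤ mem[3] must hold.
Then branch requires mem[3] ≥ -5 ∧ 3*b ≤ mem[3]; else branch requires (¬(3*b + t ≠ -5)) ∧ mem[3] ≥ -5 ∧ 3*t ≤ mem[3] + 3.
Before the if: ((2*b < 0 ∨ 3*t = 3) → (mem[3] ≥ -5 ∧ 3*b ≤ mem[3])) ∧ ((¬(2*b < 0 ∨ 3*t = 3)) → ((¬(3*b + t ≠ -5)) ∧ mem[3] ≥ -5 ∧ 3*t ≤ mem[3] + 3))
Before t := t - 1: ((2*b < 0 ∨ 3*t = 6) → (mem[3] ≥ -5 ∧ 3*b ≤ mem[3])) ∧ ((¬(2*b < 0 ∨ 3*t = 6)) → ((¬(3*b + t ≠ -4)) ∧ mem[3] ≥ -5 ∧ 3*t ≤ mem[3] + 6))
The weakest precondition is ((2*b < 0 ∨ 3*t = 6) → (mem[3] ≥ -5 ∧ 3*b ≤ mem[3])) ∧ ((¬(2*b < 0 ∨ 3*t = 6)) → ((¬(3*b + t ≠ -4)) ∧ mem[3] ≥ -5 ∧ 3*t ≤ mem[3] + 6)).
Check whether ((2*b < 0 ∨ 3*t = 6) → (mem[3] ≥ -5 ∧ 3*b ≤ mem[3])) ∧ ((¬(2*b < 0 ∨ 3*t = 6)) → ((¬(3*b + t ≠ -4)) ∧ mem[3] ≥ -2 ∧ 3*t ≤ mem[3] + 6)) implies it.
Every state satisfying the precondition satisfies the weakest precondition: the implication holds.
Answer: valid


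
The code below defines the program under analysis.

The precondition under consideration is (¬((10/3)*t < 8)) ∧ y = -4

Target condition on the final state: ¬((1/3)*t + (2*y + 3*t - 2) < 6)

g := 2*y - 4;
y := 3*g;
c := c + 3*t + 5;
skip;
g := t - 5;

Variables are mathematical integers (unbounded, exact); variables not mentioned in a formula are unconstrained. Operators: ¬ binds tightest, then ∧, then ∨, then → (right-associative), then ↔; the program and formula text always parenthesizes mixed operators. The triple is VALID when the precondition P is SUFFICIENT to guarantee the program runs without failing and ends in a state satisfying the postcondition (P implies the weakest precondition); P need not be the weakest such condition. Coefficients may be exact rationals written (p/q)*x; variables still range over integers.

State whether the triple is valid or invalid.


Working backward. After the program, the postcondition ¬((1/3)*t + (2*y + 3*t - 2) < 6) must hold; in canonical form it is ¬((10/3)*t + 2*y < 8).
Before g := t - 5: ¬((10/3)*t + 2*y < 8)
Before skip: ¬((10/3)*t + 2*y < 8)
Before c := c + 3*t + 5: ¬((10/3)*t + 2*y < 8)
Before y := 3*g: ¬(6*g + (10/3)*t < 8)
Before g := 2*y - 4: ¬((10/3)*t + 12*y < 32)
The weakest precondition is ¬((10/3)*t + 12*y < 32).
Check whether (¬((10/3)*t < 8)) ∧ y = -4 implies it.
Countermodel: at the initial state t = 23, y = -4, the precondition holds but the weakest precondition fails.
Answer: invalid


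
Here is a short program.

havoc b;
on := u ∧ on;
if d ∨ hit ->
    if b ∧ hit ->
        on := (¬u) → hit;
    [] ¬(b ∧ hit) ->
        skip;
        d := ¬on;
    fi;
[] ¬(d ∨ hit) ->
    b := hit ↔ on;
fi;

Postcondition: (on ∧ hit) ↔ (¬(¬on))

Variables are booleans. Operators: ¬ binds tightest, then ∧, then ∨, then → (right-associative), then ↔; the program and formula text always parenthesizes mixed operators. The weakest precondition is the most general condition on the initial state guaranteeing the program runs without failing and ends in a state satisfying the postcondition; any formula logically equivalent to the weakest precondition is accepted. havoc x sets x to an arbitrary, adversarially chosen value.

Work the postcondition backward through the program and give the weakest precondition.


Working backward. After the program, the postcondition (on ∧ hit) ↔ (¬(¬on)) must hold; in canonical form it is (on ∧ hit) ↔ on.
Then branch requires ((b ∧ hit) → ((((¬u) → hit) ∧ hit) ↔ ((¬u) → hit))) ∧ ((¬(b ∧ hit)) → ((on ∧ hit) ↔ on)); else branch requires (on ∧ hit) ↔ on.
Before the if: ((d ∨ hit) → (((b ∧ hit) → ((((¬u) → hit) ∧ hit) ↔ ((¬u) → hit))) ∧ ((¬(b ∧ hit)) → ((on ∧ hit) ↔ on)))) ∧ ((¬(d ∨ hit)) → ((on ∧ hit) ↔ on))
Before on := u ∧ on: ((d ∨ hit) → (((b ∧ hit) → ((((¬u) → hit) ∧ hit) ↔ ((¬u) → hit))) ∧ ((¬(b ∧ hit)) → ((u ∧ on ∧ hit) ↔ (u ∧ on))))) ∧ ((¬(d ∨ hit)) → ((u ∧ on ∧ hit) ↔ (u ∧ on)))
Before havoc b: ((d ∨ hit) → ((hit → ((((¬u) → hit) ∧ hit) ↔ ((¬u) → hit))) ∧ ((¬hit) → ((u ∧ on ∧ hit) ↔ (u ∧ on))))) ∧ ((¬(d ∨ hit)) → ((u ∧ on ∧ hit) ↔ (u ∧ on))) ∧ ((d ∨ hit) → ((u ∧ on ∧ hit) ↔ (u ∧ on)))
Answer: WP = ((d ∨ hit) → ((hit → ((((¬u) → hit) ∧ hit) ↔ ((¬u) → hit))) ∧ ((¬hit) → ((u ∧ on ∧ hit) ↔ (u ∧ on))))) ∧ ((¬(d ∨ hit)) → ((u ∧ on ∧ hit) ↔ (u ∧ on))) ∧ ((d ∨ hit) → ((u ∧ on ∧ hit) ↔ (u ∧ on)))


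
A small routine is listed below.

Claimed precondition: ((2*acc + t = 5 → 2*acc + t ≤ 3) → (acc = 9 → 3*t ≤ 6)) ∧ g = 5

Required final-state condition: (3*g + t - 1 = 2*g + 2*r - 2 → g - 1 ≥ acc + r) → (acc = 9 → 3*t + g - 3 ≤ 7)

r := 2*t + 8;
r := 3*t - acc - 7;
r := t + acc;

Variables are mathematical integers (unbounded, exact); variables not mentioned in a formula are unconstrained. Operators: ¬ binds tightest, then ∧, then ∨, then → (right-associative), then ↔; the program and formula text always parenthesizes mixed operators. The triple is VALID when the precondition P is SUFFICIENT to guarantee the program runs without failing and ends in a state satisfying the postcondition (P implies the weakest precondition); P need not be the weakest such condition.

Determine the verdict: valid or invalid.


Working backward. After the program, the postcondition (3*g + t - 1 = 2*g + 2*r - 2 → g - 1 ≥ acc + r) → (acc = 9 → 3*t + g - 3 ≤ 7) must hold; in canonical form it is (g + t = 2*r - 1 → g ≥ acc + r + 1) → (acc = 9 → g + 3*t ≤ 10).
Before r := t + acc: (g = 2*acc + t - 1 → g ≥ 2*acc + t + 1) → (acc = 9 → g + 3*t ≤ 10)
Before r := 3*t - acc - 7: (g = 2*acc + t - 1 → g ≥ 2*acc + t + 1) → (acc = 9 → g + 3*t ≤ 10)
Before r := 2*t + 8: (g = 2*acc + t - 1 → g ≥ 2*acc + t + 1) → (acc = 9 → g + 3*t ≤ 10)
The weakest precondition is (g = 2*acc + t - 1 → g ≥ 2*acc + t + 1) → (acc = 9 → g + 3*t ≤ 10).
Check whether ((2*acc + t = 5 → 2*acc + t ≤ 3) → (acc = 9 → 3*t ≤ 6)) ∧ g = 5 implies it.
Countermodel: at the initial state acc = 9, g = 5, t = 2, the precondition holds but the weakest precondition fails.
Answer: invalid


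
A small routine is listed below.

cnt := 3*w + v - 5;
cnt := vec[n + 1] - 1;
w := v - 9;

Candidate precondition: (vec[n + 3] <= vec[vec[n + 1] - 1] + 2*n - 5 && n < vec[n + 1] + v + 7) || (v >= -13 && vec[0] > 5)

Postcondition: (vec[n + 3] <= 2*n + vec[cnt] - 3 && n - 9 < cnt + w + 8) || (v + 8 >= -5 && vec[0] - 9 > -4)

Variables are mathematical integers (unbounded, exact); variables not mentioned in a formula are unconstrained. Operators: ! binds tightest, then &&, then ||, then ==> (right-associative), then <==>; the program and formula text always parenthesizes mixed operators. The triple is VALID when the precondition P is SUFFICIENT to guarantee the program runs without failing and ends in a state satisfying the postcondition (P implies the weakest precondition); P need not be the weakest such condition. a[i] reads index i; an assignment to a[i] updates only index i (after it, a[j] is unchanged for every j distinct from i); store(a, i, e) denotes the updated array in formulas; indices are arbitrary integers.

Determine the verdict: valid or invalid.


Working backward. After the program, the postcondition (vec[n + 3] <= 2*n + vec[cnt] - 3 && n - 9 < cnt + w + 8) || (v + 8 >= -5 && vec[0] - 9 > -4) must hold; in canonical form it is (vec[n + 3] <= vec[cnt] + 2*n - 3 && n < cnt + w + 17) || (v >= -13 && vec[0] > 5).
Before w := v - 9: (vec[n + 3] <= vec[cnt] + 2*n - 3 && n < cnt + v + 8) || (v >= -13 && vec[0] > 5)
Before cnt := vec[n + 1] - 1: (vec[n + 3] <= vec[vec[n + 1] - 1] + 2*n - 3 && n < vec[n + 1] + v + 7) || (v >= -13 && vec[0] > 5)
Before cnt := 3*w + v - 5: (vec[n + 3] <= vec[vec[n + 1] - 1] + 2*n - 3 && n < vec[n + 1] + v + 7) || (v >= -13 && vec[0] > 5)
The weakest precondition is (vec[n + 3] <= vec[vec[n + 1] - 1] + 2*n - 3 && n < vec[n + 1] + v + 7) || (v >= -13 && vec[0] > 5).
Check whether (vec[n + 3] <= vec[vec[n + 1] - 1] + 2*n - 5 && n < vec[n + 1] + v + 7) || (v >= -13 && vec[0] > 5) implies it.
Every state satisfying the precondition satisfies the weakest precondition: the implication holds.
Answer: valid


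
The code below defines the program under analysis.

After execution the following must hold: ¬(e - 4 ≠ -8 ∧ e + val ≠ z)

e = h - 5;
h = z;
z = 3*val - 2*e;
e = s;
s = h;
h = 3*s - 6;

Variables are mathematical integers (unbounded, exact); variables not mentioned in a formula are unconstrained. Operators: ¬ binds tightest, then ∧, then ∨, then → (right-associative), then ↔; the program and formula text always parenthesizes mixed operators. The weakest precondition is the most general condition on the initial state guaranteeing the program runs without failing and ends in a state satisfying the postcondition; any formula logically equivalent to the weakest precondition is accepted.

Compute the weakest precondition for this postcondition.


Working backward. After the program, the postcondition ¬(e - 4 ≠ -8 ∧ e + val ≠ z) must hold; in canonical form it is ¬(e ≠ -4 ∧ e + val ≠ z).
Before h := 3*s - 6: ¬(e ≠ -4 ∧ e + val ≠ z)
Before s := h: ¬(e ≠ -4 ∧ e + val ≠ z)
Before e := s: ¬(s ≠ -4 ∧ s + val ≠ z)
Before z := 3*val - 2*e: ¬(s ≠ -4 ∧ 2*e + s ≠ 2*val)
Before h := z: ¬(s ≠ -4 ∧ 2*e + s ≠ 2*val)
Before e := h - 5: ¬(s ≠ -4 ∧ 2*h + s ≠ 2*val + 10)
Answer: WP = ¬(s ≠ -4 ∧ 2*h + s ≠ 2*val + 10)


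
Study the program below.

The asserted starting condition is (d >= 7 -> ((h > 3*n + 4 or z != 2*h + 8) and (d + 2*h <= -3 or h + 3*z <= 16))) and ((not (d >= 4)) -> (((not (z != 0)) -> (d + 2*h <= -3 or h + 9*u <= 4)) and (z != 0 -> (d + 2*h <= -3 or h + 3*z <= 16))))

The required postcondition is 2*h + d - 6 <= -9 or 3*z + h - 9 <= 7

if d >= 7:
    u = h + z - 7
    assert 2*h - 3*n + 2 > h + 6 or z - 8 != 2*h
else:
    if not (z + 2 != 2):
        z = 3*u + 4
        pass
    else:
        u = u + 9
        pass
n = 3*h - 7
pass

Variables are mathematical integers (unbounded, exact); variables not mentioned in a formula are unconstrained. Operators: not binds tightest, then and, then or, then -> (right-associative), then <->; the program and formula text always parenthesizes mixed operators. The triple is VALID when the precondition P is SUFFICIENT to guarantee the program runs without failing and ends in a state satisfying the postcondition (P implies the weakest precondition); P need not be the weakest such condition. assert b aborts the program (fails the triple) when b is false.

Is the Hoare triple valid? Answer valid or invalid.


Working backward. After the program, the postcondition 2*h + d - 6 <= -9 or 3*z + h - 9 <= 7 must hold; in canonical form it is d + 2*h <= -3 or h + 3*z <= 16.
Before skip: d + 2*h <= -3 or h + 3*z <= 16
Before n := 3*h - 7: d + 2*h <= -3 or h + 3*z <= 16
Then branch requires (h > 3*n + 4 or z != 2*h + 8) and (d + 2*h <= -3 or h + 3*z <= 16); else branch requires ((not (z != 0)) -> (d + 2*h <= -3 or h + 9*u <= 4)) and (z != 0 -> (d + 2*h <= -3 or h + 3*z <= 16)).
Before the if: (d >= 7 -> ((h > 3*n + 4 or z != 2*h + 8) and (d + 2*h <= -3 or h + 3*z <= 16))) and ((not (d >= 7)) -> (((not (z != 0)) -> (d + 2*h <= -3 or h + 9*u <= 4)) and (z != 0 -> (d + 2*h <= -3 or h + 3*z <= 16))))
The weakest precondition is (d >= 7 -> ((h > 3*n + 4 or z != 2*h + 8) and (d + 2*h <= -3 or h + 3*z <= 16))) and ((not (d >= 7)) -> (((not (z != 0)) -> (d + 2*h <= -3 or h + 9*u <= 4)) and (z != 0 -> (d + 2*h <= -3 or h + 3*z <= 16)))).
Check whether (d >= 7 -> ((h > 3*n + 4 or z != 2*h + 8) and (d + 2*h <= -3 or h + 3*z <= 16))) and ((not (d >= 4)) -> (((not (z != 0)) -> (d + 2*h <= -3 or h + 9*u <= 4)) and (z != 0 -> (d + 2*h <= -3 or h + 3*z <= 16)))) implies it.
Countermodel: at the initial state d = 4, h = 5, n = 0, u = 0, z = 4, the precondition holds but the weakest precondition fails.
Answer: invalid


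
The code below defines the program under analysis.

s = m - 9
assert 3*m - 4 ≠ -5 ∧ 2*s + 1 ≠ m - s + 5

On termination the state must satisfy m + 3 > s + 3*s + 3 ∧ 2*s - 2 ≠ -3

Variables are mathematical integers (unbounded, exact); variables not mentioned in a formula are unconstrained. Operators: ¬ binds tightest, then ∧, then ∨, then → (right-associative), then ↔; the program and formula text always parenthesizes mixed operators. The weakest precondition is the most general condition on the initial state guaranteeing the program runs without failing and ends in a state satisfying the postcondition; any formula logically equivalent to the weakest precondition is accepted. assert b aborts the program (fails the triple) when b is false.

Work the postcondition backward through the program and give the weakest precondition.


Working backward. After the program, the postcondition m + 3 > s + 3*s + 3 ∧ 2*s - 2 ≠ -3 must hold; in canonical form it is m > 4*s ∧ 2*s ≠ -1.
Before assert 3*m - 4 ≠ -5 ∧ 2*s + 1 ≠ m - s + 5: 3*m ≠ -1 ∧ 3*s ≠ m + 4 ∧ m > 4*s ∧ 2*s ≠ -1
Before s := m - 9: 3*m ≠ -1 ∧ 2*m ≠ 31 ∧ 3*m < 36 ∧ 2*m ≠ 17
Answer: WP = 3*m ≠ -1 ∧ 2*m ≠ 31 ∧ 3*m < 36 ∧ 2*m ≠ 17


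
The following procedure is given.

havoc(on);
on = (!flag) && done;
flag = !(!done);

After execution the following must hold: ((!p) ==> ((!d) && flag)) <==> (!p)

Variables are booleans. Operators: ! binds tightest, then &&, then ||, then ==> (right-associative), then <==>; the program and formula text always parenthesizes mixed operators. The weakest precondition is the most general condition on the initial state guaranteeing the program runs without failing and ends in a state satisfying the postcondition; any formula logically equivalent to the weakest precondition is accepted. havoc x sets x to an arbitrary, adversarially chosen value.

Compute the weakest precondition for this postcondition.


Working backward. After the program, ((!p) ==> ((!d) && flag)) <==> (!p) must hold.
Before flag := !(!done): ((!p) ==> ((!d) && done)) <==> (!p)
Before on := (!flag) && done: ((!p) ==> ((!d) && done)) <==> (!p)
Before havoc on: ((!p) ==> ((!d) && done)) <==> (!p)
Answer: WP = ((!p) ==> ((!d) && done)) <==> (!p)


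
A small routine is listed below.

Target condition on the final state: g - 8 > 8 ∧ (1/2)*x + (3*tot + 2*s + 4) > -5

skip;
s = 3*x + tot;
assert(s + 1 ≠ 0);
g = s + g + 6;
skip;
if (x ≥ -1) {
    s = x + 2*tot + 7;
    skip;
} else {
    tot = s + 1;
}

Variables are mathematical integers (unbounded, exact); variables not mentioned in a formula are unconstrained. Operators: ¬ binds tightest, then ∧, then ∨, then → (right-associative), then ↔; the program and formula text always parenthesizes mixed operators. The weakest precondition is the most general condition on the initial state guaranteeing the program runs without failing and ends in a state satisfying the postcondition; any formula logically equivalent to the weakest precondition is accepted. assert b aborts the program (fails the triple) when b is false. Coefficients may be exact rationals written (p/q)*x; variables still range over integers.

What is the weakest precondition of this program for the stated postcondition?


Working backward. After the program, the postcondition g - 8 > 8 ∧ (1/2)*x + (3*tot + 2*s + 4) > -5 must hold; in canonical form it is g > 16 ∧ 2*s + 3*tot + (1/2)*x > -9.
Then branch requires g > 16 ∧ 7*tot + (5/2)*x > -23; else branch requires g > 16 ∧ 5*s + (1/2)*x > -12.
Before the if: (x ≥ -1 → (g > 16 ∧ 7*tot + (5/2)*x > -23)) ∧ ((¬(x ≥ -1)) → (g > 16 ∧ 5*s + (1/2)*x > -12))
Before skip: (x ≥ -1 → (g > 16 ∧ 7*tot + (5/2)*x > -23)) ∧ ((¬(x ≥ -1)) → (g > 16 ∧ 5*s + (1/2)*x > -12))
Before g := s + g + 6: (x ≥ -1 → (g + s > 10 ∧ 7*tot + (5/2)*x > -23)) ∧ ((¬(x ≥ -1)) → (g + s > 10 ∧ 5*s + (1/2)*x > -12))
Before assert s + 1 ≠ 0: s ≠ -1 ∧ (x ≥ -1 → (g + s > 10 ∧ 7*tot + (5/2)*x > -23)) ∧ ((¬(x ≥ -1)) → (g + s > 10 ∧ 5*s + (1/2)*x > -12))
Before s := 3*x + tot: tot + 3*x ≠ -1 ∧ (x ≥ -1 → (g + tot + 3*x > 10 ∧ 7*tot + (5/2)*x > -23)) ∧ ((¬(x ≥ -1)) → (g + tot + 3*x > 10 ∧ 5*tot + (31/2)*x > -12))
Before skip: tot + 3*x ≠ -1 ∧ (x ≥ -1 → (g + tot + 3*x > 10 ∧ 7*tot + (5/2)*x > -23)) ∧ ((¬(x ≥ -1)) → (g + tot + 3*x > 10 ∧ 5*tot + (31/2)*x > -12))
Answer: WP = tot + 3*x ≠ -1 ∧ (x ≥ -1 → (g + tot + 3*x > 10 ∧ 7*tot + (5/2)*x > -23)) ∧ ((¬(x ≥ -1)) → (g + tot + 3*x > 10 ∧ 5*tot + (31/2)*x > -12))


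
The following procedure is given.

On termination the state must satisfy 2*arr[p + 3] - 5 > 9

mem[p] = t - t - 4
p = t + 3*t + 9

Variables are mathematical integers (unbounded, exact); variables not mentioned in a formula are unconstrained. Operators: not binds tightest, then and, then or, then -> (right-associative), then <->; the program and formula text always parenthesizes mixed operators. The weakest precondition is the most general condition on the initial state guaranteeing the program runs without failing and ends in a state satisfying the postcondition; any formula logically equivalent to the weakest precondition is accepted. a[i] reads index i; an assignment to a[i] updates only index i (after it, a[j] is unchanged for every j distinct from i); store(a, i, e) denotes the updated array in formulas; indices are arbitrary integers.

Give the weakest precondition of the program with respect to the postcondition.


Working backward. After the program, the postcondition 2*arr[p + 3] - 5 > 9 must hold; in canonical form it is 2*arr[p + 3] > 14.
Before p := t + 3*t + 9: 2*arr[4*t + 12] > 14
Before mem[p] := t - t - 4: 2*arr[4*t + 12] > 14
Answer: WP = 2*arr[4*t + 12] > 14


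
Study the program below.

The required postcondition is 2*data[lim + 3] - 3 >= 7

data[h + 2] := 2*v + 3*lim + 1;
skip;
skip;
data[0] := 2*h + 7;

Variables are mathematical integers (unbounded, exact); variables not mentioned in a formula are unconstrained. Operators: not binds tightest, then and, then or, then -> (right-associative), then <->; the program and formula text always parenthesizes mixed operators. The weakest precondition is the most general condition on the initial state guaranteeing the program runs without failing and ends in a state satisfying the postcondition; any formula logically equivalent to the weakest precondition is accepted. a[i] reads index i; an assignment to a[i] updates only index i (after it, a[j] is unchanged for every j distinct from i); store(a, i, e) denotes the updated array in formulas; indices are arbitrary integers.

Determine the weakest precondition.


Working backward. After the program, the postcondition 2*data[lim + 3] - 3 >= 7 must hold; in canonical form it is 2*data[lim + 3] >= 10.
Before data[0] := 2*h + 7: 2*store(data, 0, 2*h + 7)[lim + 3] >= 10
Before skip: 2*store(data, 0, 2*h + 7)[lim + 3] >= 10
Before skip: 2*store(data, 0, 2*h + 7)[lim + 3] >= 10
Before data[h + 2] := 2*v + 3*lim + 1: 2*store(store(data, h + 2, 3*lim + 2*v + 1), 0, 2*h + 7)[lim + 3] >= 10
Answer: WP = 2*store(store(data, h + 2, 3*lim + 2*v + 1), 0, 2*h + 7)[lim + 3] >= 10


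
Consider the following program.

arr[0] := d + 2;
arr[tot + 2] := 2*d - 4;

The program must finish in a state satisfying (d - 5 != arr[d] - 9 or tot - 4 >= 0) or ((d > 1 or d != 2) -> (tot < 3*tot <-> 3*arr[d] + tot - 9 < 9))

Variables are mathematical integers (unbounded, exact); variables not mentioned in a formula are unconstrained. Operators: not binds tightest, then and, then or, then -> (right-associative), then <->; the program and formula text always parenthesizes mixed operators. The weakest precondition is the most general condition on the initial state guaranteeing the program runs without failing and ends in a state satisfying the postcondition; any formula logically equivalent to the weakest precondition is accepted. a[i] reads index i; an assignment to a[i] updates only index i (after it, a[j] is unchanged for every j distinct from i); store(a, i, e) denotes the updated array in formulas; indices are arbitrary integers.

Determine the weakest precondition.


Working backward. After the program, the postcondition (d - 5 != arr[d] - 9 or tot - 4 >= 0) or ((d > 1 or d != 2) -> (tot < 3*tot <-> 3*arr[d] + tot - 9 < 9)) must hold; in canonical form it is d != arr[d] - 4 or tot >= 4 or ((d > 1 or d != 2) -> (2*tot > 0 <-> 3*arr[d] + tot < 18)).
Before arr[tot + 2] := 2*d - 4: d != store(arr, tot + 2, 2*d - 4)[d] - 4 or tot >= 4 or ((d > 1 or d != 2) -> (2*tot > 0 <-> 3*store(arr, tot + 2, 2*d - 4)[d] + tot < 18))
Before arr[0] := d + 2: d != store(store(arr, 0, d + 2), tot + 2, 2*d - 4)[d] - 4 or tot >= 4 or ((d > 1 or d != 2) -> (2*tot > 0 <-> 3*store(store(arr, 0, d + 2), tot + 2, 2*d - 4)[d] + tot < 18))
Answer: WP = d != store(store(arr, 0, d + 2), tot + 2, 2*d - 4)[d] - 4 or tot >= 4 or ((d > 1 or d != 2) -> (2*tot > 0 <-> 3*store(store(arr, 0, d + 2), tot + 2, 2*d - 4)[d] + tot < 18))


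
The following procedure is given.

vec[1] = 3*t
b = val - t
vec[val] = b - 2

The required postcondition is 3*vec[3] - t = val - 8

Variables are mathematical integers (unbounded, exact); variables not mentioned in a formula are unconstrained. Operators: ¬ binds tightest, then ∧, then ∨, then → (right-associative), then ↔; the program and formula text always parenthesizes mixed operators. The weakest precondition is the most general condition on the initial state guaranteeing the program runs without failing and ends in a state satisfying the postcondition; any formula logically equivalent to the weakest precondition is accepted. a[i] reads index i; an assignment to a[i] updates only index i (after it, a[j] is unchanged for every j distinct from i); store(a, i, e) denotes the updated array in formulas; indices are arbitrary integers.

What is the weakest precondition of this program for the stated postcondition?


Working backward. After the program, the postcondition 3*vec[3] - t = val - 8 must hold; in canonical form it is 3*vec[3] = t + val - 8.
Before vec[val] := b - 2: 3*store(vec, val, b - 2)[3] = t + val - 8
Before b := val - t: 3*store(vec, val, -t + val - 2)[3] = t + val - 8
Before vec[1] := 3*t: 3*store(store(vec, 1, 3*t), val, -t + val - 2)[3] = t + val - 8
Answer: WP = 3*store(store(vec, 1, 3*t), val, -t + val - 2)[3] = t + val - 8


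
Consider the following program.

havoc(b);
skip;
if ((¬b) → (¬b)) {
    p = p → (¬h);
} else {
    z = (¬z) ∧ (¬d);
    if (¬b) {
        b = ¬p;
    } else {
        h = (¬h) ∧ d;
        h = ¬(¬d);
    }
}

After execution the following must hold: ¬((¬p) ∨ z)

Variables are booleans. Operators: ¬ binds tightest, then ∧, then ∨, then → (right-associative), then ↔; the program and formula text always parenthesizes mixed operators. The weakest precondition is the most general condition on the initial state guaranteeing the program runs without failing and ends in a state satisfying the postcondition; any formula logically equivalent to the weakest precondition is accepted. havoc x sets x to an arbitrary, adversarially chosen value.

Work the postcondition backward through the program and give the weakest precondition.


Working backward. After the program, ¬((¬p) ∨ z) must hold.
Then branch requires ¬((¬(p → (¬h))) ∨ z); else branch requires ((¬b) → (¬((¬p) ∨ ((¬z) ∧ (¬d))))) ∧ (b → (¬((¬p) ∨ ((¬z) ∧ (¬d))))).
Before the if: ¬((¬(p → (¬h))) ∨ z)
Before skip: ¬((¬(p → (¬h))) ∨ z)
Before havoc b: ¬((¬(p → (¬h))) ∨ z)
Answer: WP = ¬((¬(p → (¬h))) ∨ z)


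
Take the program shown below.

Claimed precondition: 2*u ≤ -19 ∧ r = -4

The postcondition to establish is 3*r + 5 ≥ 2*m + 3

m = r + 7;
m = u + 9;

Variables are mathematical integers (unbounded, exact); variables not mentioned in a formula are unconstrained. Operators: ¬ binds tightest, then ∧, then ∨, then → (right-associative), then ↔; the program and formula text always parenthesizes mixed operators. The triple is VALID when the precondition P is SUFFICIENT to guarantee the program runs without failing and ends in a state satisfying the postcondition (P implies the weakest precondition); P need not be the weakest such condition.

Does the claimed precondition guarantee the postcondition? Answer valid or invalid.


Working backward. After the program, the postcondition 3*r + 5 ≥ 2*m + 3 must hold; in canonical form it is 3*r ≥ 2*m - 2.
Before m := u + 9: 3*r ≥ 2*u + 16
Before m := r + 7: 3*r ≥ 2*u + 16
The weakest precondition is 3*r ≥ 2*u + 16.
Check whether 2*u ≤ -19 ∧ r = -4 implies it.
Countermodel: at the initial state r = -4, u = -13, the precondition holds but the weakest precondition fails.
Answer: invalid


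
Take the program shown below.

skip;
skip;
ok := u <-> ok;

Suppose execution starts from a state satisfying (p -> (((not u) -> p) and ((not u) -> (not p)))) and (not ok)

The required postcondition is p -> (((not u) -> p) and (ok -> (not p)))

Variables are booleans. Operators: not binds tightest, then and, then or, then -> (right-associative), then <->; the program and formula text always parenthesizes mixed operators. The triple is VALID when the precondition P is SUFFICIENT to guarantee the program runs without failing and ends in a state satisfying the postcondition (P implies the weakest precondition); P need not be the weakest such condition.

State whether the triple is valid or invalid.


Working backward. After the program, p -> (((not u) -> p) and (ok -> (not p))) must hold.
Before ok := u <-> ok: p -> (((not u) -> p) and ((u <-> ok) -> (not p)))
Before skip: p -> (((not u) -> p) and ((u <-> ok) -> (not p)))
Before skip: p -> (((not u) -> p) and ((u <-> ok) -> (not p)))
The weakest precondition is p -> (((not u) -> p) and ((u <-> ok) -> (not p))).
Check whether (p -> (((not u) -> p) and ((not u) -> (not p)))) and (not ok) implies it.
Every state satisfying the precondition satisfies the weakest precondition: the implication holds.
Answer: valid


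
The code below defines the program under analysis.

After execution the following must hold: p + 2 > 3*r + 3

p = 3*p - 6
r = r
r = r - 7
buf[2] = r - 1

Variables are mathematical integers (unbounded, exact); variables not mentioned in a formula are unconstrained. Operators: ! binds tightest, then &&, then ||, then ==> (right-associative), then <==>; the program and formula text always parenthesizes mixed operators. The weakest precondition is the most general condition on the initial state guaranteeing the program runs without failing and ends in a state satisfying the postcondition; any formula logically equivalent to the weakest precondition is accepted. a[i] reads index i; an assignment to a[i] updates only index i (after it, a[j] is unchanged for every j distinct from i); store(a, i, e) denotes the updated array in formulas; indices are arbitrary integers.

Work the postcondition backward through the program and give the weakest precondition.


Working backward. After the program, the postcondition p + 2 > 3*r + 3 must hold; in canonical form it is p > 3*r + 1.
Before buf[2] := r - 1: p > 3*r + 1
Before r := r - 7: p > 3*r - 20
Before r := r: p > 3*r - 20
Before p := 3*p - 6: 3*p > 3*r - 14
Answer: WP = 3*p > 3*r - 14


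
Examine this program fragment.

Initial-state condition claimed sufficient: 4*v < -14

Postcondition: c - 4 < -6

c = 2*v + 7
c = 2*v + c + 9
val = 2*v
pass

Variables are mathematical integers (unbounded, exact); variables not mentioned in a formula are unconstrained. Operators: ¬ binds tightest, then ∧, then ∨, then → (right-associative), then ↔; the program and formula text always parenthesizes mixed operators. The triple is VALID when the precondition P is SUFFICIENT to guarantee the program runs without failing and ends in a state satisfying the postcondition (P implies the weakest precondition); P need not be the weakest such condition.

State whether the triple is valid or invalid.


Working backward. After the program, the postcondition c - 4 < -6 must hold; in canonical form it is c < -2.
Before skip: c < -2
Before val := 2*v: c < -2
Before c := 2*v + c + 9: c + 2*v < -11
Before c := 2*v + 7: 4*v < -18
The weakest precondition is 4*v < -18.
Check whether 4*v < -14 implies it.
Countermodel: at the initial state v = -4, the precondition holds but the weakest precondition fails.
Answer: invalid


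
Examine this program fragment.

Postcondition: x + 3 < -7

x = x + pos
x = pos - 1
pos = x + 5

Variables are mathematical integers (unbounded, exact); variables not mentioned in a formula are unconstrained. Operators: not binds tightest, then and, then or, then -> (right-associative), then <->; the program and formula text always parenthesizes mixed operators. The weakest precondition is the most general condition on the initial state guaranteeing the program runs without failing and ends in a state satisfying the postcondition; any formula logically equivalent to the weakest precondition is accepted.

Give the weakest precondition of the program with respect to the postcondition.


Working backward. After the program, the postcondition x + 3 < -7 must hold; in canonical form it is x < -10.
Before pos := x + 5: x < -10
Before x := pos - 1: pos < -9
Before x := x + pos: pos < -9
Answer: WP = pos < -9


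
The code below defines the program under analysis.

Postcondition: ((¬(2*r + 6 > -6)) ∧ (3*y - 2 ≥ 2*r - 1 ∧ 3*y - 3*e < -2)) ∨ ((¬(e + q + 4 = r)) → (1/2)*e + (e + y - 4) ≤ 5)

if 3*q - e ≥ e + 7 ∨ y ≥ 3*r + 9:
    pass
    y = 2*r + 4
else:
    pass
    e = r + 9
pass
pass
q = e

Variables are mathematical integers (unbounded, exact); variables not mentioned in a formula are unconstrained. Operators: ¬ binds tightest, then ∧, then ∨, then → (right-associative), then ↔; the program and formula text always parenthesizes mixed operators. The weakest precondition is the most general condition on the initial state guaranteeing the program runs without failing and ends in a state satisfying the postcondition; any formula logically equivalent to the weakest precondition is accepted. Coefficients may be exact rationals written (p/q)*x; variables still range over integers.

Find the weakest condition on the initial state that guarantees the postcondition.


Working backward. After the program, the postcondition ((¬(2*r + 6 > -6)) ∧ (3*y - 2 ≥ 2*r - 1 ∧ 3*y - 3*e < -2)) ∨ ((¬(e + q + 4 = r)) → (1/2)*e + (e + y - 4) ≤ 5) must hold; in canonical form it is ((¬(2*r > -12)) ∧ 3*y ≥ 2*r + 1 ∧ 3*y < 3*e - 2) ∨ ((¬(e + q = r - 4)) → (3/2)*e + y ≤ 9).
Before q := e: ((¬(2*r > -12)) ∧ 3*y ≥ 2*r + 1 ∧ 3*y < 3*e - 2) ∨ ((¬(2*e = r - 4)) → (3/2)*e + y ≤ 9)
Before skip: ((¬(2*r > -12)) ∧ 3*y ≥ 2*r + 1 ∧ 3*y < 3*e - 2) ∨ ((¬(2*e = r - 4)) → (3/2)*e + y ≤ 9)
Before skip: ((¬(2*r > -12)) ∧ 3*y ≥ 2*r + 1 ∧ 3*y < 3*e - 2) ∨ ((¬(2*e = r - 4)) → (3/2)*e + y ≤ 9)
Then branch requires ((¬(2*r > -12)) ∧ 4*r ≥ -11 ∧ 6*r < 3*e - 14) ∨ ((¬(2*e = r - 4)) → (3/2)*e + 2*r ≤ 5); else branch requires ((¬(2*r > -12)) ∧ 3*y ≥ 2*r + 1 ∧ 3*y < 3*r + 25) ∨ ((¬(r = -22)) → (3/2)*r + y ≤ -9/2).
Before the if: ((3*q ≥ 2*e + 7 ∨ y ≥ 3*r + 9) → (((¬(2*r > -12)) ∧ 4*r ≥ -11 ∧ 6*r < 3*e - 14) ∨ ((¬(2*e = r - 4)) → (3/2)*e + 2*r ≤ 5))) ∧ ((¬(3*q ≥ 2*e + 7 ∨ y ≥ 3*r + 9)) → (((¬(2*r > -12)) ∧ 3*y ≥ 2*r + 1 ∧ 3*y < 3*r + 25) ∨ ((¬(r = -22)) → (3/2)*r + y ≤ -9/2)))
Answer: WP = ((3*q ≥ 2*e + 7 ∨ y ≥ 3*r + 9) → (((¬(2*r > -12)) ∧ 4*r ≥ -11 ∧ 6*r < 3*e - 14) ∨ ((¬(2*e = r - 4)) → (3/2)*e + 2*r ≤ 5))) ∧ ((¬(3*q ≥ 2*e + 7 ∨ y ≥ 3*r + 9)) → (((¬(2*r > -12)) ∧ 3*y ≥ 2*r + 1 ∧ 3*y < 3*r + 25) ∨ ((¬(r = -22)) → (3/2)*r + y ≤ -9/2)))


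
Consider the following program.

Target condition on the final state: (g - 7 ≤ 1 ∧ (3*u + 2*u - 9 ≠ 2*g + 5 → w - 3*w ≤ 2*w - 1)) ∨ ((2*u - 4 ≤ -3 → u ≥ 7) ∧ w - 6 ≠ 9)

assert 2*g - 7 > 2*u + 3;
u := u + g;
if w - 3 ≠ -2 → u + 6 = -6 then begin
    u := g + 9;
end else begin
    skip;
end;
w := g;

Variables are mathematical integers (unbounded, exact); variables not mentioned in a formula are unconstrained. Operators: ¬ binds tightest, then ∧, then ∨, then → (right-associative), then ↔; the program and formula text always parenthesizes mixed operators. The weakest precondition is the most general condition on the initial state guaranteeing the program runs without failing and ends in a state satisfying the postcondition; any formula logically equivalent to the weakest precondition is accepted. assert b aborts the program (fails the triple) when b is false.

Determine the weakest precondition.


Working backward. After the program, the postcondition (g - 7 ≤ 1 ∧ (3*u + 2*u - 9 ≠ 2*g + 5 → w - 3*w ≤ 2*w - 1)) ∨ ((2*u - 4 ≤ -3 → u ≥ 7) ∧ w - 6 ≠ 9) must hold; in canonical form it is (g ≤ 8 ∧ (5*u ≠ 2*g + 14 → 4*w ≥ 1)) ∨ ((2*u ≤ 1 → u ≥ 7) ∧ w ≠ 15).
Before w := g: (g ≤ 8 ∧ (5*u ≠ 2*g + 14 → 4*g ≥ 1)) ∨ ((2*u ≤ 1 → u ≥ 7) ∧ g ≠ 15)
Then branch requires (g ≤ 8 ∧ (3*g ≠ -31 → 4*g ≥ 1)) ∨ ((2*g ≤ -17 → g ≥ -2) ∧ g ≠ 15); else branch requires (g ≤ 8 ∧ (5*u ≠ 2*g + 14 → 4*g ≥ 1)) ∨ ((2*u ≤ 1 → u ≥ 7) ∧ g ≠ 15).
Before the if: ((w ≠ 1 → u = -12) → ((g ≤ 8 ∧ (3*g ≠ -31 → 4*g ≥ 1)) ∨ ((2*g ≤ -17 → g ≥ -2) ∧ g ≠ 15))) ∧ ((¬(w ≠ 1 → u = -12)) → ((g ≤ 8 ∧ (5*u ≠ 2*g + 14 → 4*g ≥ 1)) ∨ ((2*u ≤ 1 → u ≥ 7) ∧ g ≠ 15)))
Before u := u + g: ((w ≠ 1 → g + u = -12) → ((g ≤ 8 ∧ (3*g ≠ -31 → 4*g ≥ 1)) ∨ ((2*g ≤ -17 → g ≥ -2) ∧ g ≠ 15))) ∧ ((¬(w ≠ 1 → g + u = -12)) → ((g ≤ 8 ∧ (3*g + 5*u ≠ 14 → 4*g ≥ 1)) ∨ ((2*g + 2*u ≤ 1 → g + u ≥ 7) ∧ g ≠ 15)))
Before assert 2*g - 7 > 2*u + 3: 2*g > 2*u + 10 ∧ ((w ≠ 1 → g + u = -12) → ((g ≤ 8 ∧ (3*g ≠ -31 → 4*g ≥ 1)) ∨ ((2*g ≤ -17 → g ≥ -2) ∧ g ≠ 15))) ∧ ((¬(w ≠ 1 → g + u = -12)) → ((g ≤ 8 ∧ (3*g + 5*u ≠ 14 → 4*g ≥ 1)) ∨ ((2*g + 2*u ≤ 1 → g + u ≥ 7) ∧ g ≠ 15)))
Answer: WP = 2*g > 2*u + 10 ∧ ((w ≠ 1 → g + u = -12) → ((g ≤ 8 ∧ (3*g ≠ -31 → 4*g ≥ 1)) ∨ ((2*g ≤ -17 → g ≥ -2) ∧ g ≠ 15))) ∧ ((¬(w ≠ 1 → g + u = -12)) → ((g ≤ 8 ∧ (3*g + 5*u ≠ 14 → 4*g ≥ 1)) ∨ ((2*g + 2*u ≤ 1 → g + u ≥ 7) ∧ g ≠ 15)))


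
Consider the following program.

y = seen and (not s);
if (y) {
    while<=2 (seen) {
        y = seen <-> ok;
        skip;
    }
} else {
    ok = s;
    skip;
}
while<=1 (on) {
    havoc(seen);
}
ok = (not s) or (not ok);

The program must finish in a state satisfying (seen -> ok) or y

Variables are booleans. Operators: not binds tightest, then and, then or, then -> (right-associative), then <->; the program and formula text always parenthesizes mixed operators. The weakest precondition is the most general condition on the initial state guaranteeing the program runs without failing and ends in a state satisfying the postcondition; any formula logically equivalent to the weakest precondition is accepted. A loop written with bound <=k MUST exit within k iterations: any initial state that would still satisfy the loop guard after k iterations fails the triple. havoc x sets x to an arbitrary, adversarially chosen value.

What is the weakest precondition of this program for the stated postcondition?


Working backward. After the program, (seen -> ok) or y must hold.
Before ok := (not s) or (not ok): (seen -> ((not s) or (not ok))) or y
Before the loop (bound <=1), unroll the exhaustion recursion (WP_0 = exit-now case; WP_j = one more guarded iteration, up to j = 1):
  WP_0: (not on) and ((seen -> ((not s) or (not ok))) or y)
  WP_1: (on -> ((not on) and ((not s) or (not ok) or y))) and ((not on) -> ((seen -> ((not s) or (not ok))) or y))
So before the loop: (on -> ((not on) and ((not s) or (not ok) or y))) and ((not on) -> ((seen -> ((not s) or (not ok))) or y))
Then branch requires (seen -> ((seen -> ((not seen) and (on -> ((not on) and ((not s) or (not ok) or (seen <-> ok)))) and ((not on) -> ((seen -> ((not s) or (not ok))) or (seen <-> ok))))) and ((not seen) -> ((on -> ((not on) and ((not s) or (not ok) or (seen <-> ok)))) and ((not on) -> ((seen -> ((not s) or (not ok))) or (seen <-> ok))))))) and ((not seen) -> ((on -> ((not on) and ((not s) or (not ok) or y))) and ((not on) -> ((seen -> ((not s) or (not ok))) or y)))); else branch requires (on -> ((not on) and ((not s) or y))) and ((not on) -> ((seen -> (not s)) or y)).
Before the if: (y -> ((seen -> ((seen -> ((not seen) and (on -> ((not on) and ((not s) or (not ok) or (seen <-> ok)))) and ((not on) -> ((seen -> ((not s) or (not ok))) or (seen <-> ok))))) and ((not seen) -> ((on -> ((not on) and ((not s) or (not ok) or (seen <-> ok)))) and ((not on) -> ((seen -> ((not s) or (not ok))) or (seen <-> ok))))))) and ((not seen) -> ((on -> ((not on) and ((not s) or (not ok) or y))) and ((not on) -> ((seen -> ((not s) or (not ok))) or y)))))) and ((not y) -> ((on -> ((not on) and ((not s) or y))) and ((not on) -> ((seen -> (not s)) or y))))
Before y := seen and (not s): ((seen and (not s)) -> ((seen -> ((seen -> ((not seen) and (on -> ((not on) and ((not s) or (not ok) or (seen <-> ok)))) and ((not on) -> ((seen -> ((not s) or (not ok))) or (seen <-> ok))))) and ((not seen) -> ((on -> ((not on) and ((not s) or (not ok) or (seen <-> ok)))) and ((not on) -> ((seen -> ((not s) or (not ok))) or (seen <-> ok))))))) and ((not seen) -> ((on -> ((not on) and ((not s) or (not ok) or (seen and (not s))))) and ((not on) -> ((seen -> ((not s) or (not ok))) or (seen and (not s)))))))) and ((not (seen and (not s))) -> ((on -> ((not on) and ((not s) or (seen and (not s))))) and ((not on) -> ((seen -> (not s)) or (seen and (not s))))))
Answer: WP = ((seen and (not s)) -> ((seen -> ((seen -> ((not seen) and (on -> ((not on) and ((not s) or (not ok) or (seen <-> ok)))) and ((not on) -> ((seen -> ((not s) or (not ok))) or (seen <-> ok))))) and ((not seen) -> ((on -> ((not on) and ((not s) or (not ok) or (seen <-> ok)))) and ((not on) -> ((seen -> ((not s) or (not ok))) or (seen <-> ok))))))) and ((not seen) -> ((on -> ((not on) and ((not s) or (not ok) or (seen and (not s))))) and ((not on) -> ((seen -> ((not s) or (not ok))) or (seen and (not s)))))))) and ((not (seen and (not s))) -> ((on -> ((not on) and ((not s) or (seen and (not s))))) and ((not on) -> ((seen -> (not s)) or (seen and (not s))))))


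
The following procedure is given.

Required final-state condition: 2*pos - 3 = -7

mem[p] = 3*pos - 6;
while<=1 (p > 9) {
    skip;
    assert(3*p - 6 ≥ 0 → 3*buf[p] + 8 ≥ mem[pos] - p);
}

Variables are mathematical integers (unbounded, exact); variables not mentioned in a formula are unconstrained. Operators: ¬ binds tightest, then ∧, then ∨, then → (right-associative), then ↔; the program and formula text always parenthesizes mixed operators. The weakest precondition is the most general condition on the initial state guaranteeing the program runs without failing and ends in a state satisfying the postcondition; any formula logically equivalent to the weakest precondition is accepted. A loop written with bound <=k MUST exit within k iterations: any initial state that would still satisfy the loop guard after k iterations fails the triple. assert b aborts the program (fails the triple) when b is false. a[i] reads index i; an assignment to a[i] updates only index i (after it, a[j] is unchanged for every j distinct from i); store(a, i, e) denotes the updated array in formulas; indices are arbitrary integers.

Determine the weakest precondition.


Working backward. After the program, the postcondition 2*pos - 3 = -7 must hold; in canonical form it is 2*pos = -4.
Before the loop (bound <=1), unroll the exhaustion recursion (WP_0 = exit-now case; WP_j = one more guarded iteration, up to j = 1):
  WP_0: (¬(p > 9)) ∧ 2*pos = -4
  WP_1: (p > 9 → ((3*p ≥ 6 → 3*buf[p] + p ≥ mem[pos] - 8) ∧ (¬(p > 9)) ∧ 2*pos = -4)) ∧ ((¬(p > 9)) → 2*pos = -4)
So before the loop: (p > 9 → ((3*p ≥ 6 → 3*buf[p] + p ≥ mem[pos] - 8) ∧ (¬(p > 9)) ∧ 2*pos = -4)) ∧ ((¬(p > 9)) → 2*pos = -4)
Before mem[p] := 3*pos - 6: (p > 9 → ((3*p ≥ 6 → 3*buf[p] + p ≥ store(mem, p, 3*pos - 6)[pos] - 8) ∧ (¬(p > 9)) ∧ 2*pos = -4)) ∧ ((¬(p > 9)) → 2*pos = -4)
Answer: WP = (p > 9 → ((3*p ≥ 6 → 3*buf[p] + p ≥ store(mem, p, 3*pos - 6)[pos] - 8) ∧ (¬(p > 9)) ∧ 2*pos = -4)) ∧ ((¬(p > 9)) → 2*pos = -4)
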